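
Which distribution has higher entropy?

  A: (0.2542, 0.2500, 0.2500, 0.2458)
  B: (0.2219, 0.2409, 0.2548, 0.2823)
A

Both distributions are close to uniform, making this a harder comparison.

H(A) = 1.9999 bits
H(B) = 1.9944 bits

The distribution closer to uniform has higher entropy.
Answer: A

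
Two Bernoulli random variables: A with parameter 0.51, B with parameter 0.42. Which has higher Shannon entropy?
A

For binary distributions, entropy is maximized at p=0.5 and decreases as p moves toward 0 or 1.

H(A) = H(0.51) = 0.9997 bits
H(B) = H(0.42) = 0.9815 bits

Distribution A (p=0.51) is closer to uniform (p=0.5), so it has higher entropy.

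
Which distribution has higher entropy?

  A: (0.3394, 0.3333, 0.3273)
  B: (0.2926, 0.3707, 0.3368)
A

Both distributions are close to uniform, making this a harder comparison.

H(A) = 1.5848 bits
H(B) = 1.5783 bits

The distribution closer to uniform has higher entropy.
Answer: A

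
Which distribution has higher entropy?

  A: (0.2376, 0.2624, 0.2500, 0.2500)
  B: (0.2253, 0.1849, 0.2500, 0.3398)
A

Both distributions are close to uniform, making this a harder comparison.

H(A) = 1.9991 bits
H(B) = 1.9639 bits

The distribution closer to uniform has higher entropy.
Answer: A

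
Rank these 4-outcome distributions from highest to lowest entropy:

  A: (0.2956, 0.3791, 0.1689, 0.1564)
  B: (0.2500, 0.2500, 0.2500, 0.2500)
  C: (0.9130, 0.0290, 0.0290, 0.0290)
B > A > C

Key insight: Entropy is maximized by uniform distributions and minimized by concentrated distributions.

- Uniform distributions have maximum entropy log₂(4) = 2.0000 bits
- The more "peaked" or concentrated a distribution, the lower its entropy

Entropies:
  H(A) = 1.9022 bits
  H(B) = 2.0000 bits
  H(C) = 0.5643 bits

Ranking: B > A > C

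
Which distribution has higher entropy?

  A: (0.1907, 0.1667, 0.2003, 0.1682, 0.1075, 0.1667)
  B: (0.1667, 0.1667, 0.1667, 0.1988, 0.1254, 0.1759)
B

Both distributions are close to uniform, making this a harder comparison.

H(A) = 2.5606 bits
H(B) = 2.5723 bits

The distribution closer to uniform has higher entropy.
Answer: B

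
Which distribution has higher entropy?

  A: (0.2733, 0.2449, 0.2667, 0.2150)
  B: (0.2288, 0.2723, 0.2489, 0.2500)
B

Both distributions are close to uniform, making this a harder comparison.

H(A) = 1.9939 bits
H(B) = 1.9973 bits

The distribution closer to uniform has higher entropy.
Answer: B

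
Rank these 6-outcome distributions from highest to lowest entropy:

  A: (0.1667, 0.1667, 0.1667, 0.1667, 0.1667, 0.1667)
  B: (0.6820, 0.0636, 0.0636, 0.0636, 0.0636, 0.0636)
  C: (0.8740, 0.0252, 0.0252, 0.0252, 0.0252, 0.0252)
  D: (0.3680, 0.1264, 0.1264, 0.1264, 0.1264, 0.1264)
A > D > B > C

Key insight: Entropy is maximized by uniform distributions and minimized by concentrated distributions.

Entropies:
  H(A) = 2.5850 bits
  H(B) = 1.6406 bits
  H(C) = 0.8389 bits
  H(D) = 2.4166 bits

Ranking: A > D > B > C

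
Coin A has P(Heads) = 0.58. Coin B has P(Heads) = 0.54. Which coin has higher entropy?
B

For binary distributions, entropy is maximized at p=0.5 and decreases as p moves toward 0 or 1.

H(A) = H(0.58) = 0.9815 bits
H(B) = H(0.54) = 0.9954 bits

Distribution B (p=0.54) is closer to uniform (p=0.5), so it has higher entropy.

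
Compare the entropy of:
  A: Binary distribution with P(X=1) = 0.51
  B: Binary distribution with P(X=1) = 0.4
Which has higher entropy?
A

For binary distributions, entropy is maximized at p=0.5 and decreases as p moves toward 0 or 1.

H(A) = H(0.51) = 0.9997 bits
H(B) = H(0.4) = 0.9710 bits

Distribution A (p=0.51) is closer to uniform (p=0.5), so it has higher entropy.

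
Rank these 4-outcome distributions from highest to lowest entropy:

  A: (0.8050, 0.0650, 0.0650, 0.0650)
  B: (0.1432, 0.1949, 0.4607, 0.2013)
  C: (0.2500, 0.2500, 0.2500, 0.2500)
C > B > A

Key insight: Entropy is maximized by uniform distributions and minimized by concentrated distributions.

- Uniform distributions have maximum entropy log₂(4) = 2.0000 bits
- The more "peaked" or concentrated a distribution, the lower its entropy

Entropies:
  H(A) = 1.0209 bits
  H(B) = 1.8419 bits
  H(C) = 2.0000 bits

Ranking: C > B > A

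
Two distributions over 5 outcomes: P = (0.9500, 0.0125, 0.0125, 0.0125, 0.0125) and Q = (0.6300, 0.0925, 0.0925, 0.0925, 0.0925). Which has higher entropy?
Q

P is highly concentrated on one outcome (95%), making it nearly deterministic. Q spreads its mass more evenly (max 63%). The more spread-out distribution has higher entropy: H(P) ≈ 0.386 bits, H(Q) ≈ 1.691 bits.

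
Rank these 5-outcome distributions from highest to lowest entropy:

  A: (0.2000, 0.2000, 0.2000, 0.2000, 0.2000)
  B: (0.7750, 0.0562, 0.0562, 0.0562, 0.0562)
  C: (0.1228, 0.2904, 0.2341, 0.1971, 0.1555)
A > C > B

Key insight: Entropy is maximized by uniform distributions and minimized by concentrated distributions.

- Uniform distributions have maximum entropy log₂(5) = 2.3219 bits
- The more "peaked" or concentrated a distribution, the lower its entropy

Entropies:
  H(A) = 2.3219 bits
  H(B) = 1.2192 bits
  H(C) = 2.2593 bits

Ranking: A > C > B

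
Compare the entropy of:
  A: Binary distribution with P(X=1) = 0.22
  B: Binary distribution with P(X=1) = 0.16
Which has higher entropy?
A

For binary distributions, entropy is maximized at p=0.5 and decreases as p moves toward 0 or 1.

H(A) = H(0.22) = 0.7602 bits
H(B) = H(0.16) = 0.6343 bits

Distribution A (p=0.22) is closer to uniform (p=0.5), so it has higher entropy.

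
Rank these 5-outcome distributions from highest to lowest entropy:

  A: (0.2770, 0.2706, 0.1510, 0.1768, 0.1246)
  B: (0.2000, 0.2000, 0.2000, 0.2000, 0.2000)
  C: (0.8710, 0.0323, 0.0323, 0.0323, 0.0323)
B > A > C

Key insight: Entropy is maximized by uniform distributions and minimized by concentrated distributions.

- Uniform distributions have maximum entropy log₂(5) = 2.3219 bits
- The more "peaked" or concentrated a distribution, the lower its entropy

Entropies:
  H(A) = 2.2515 bits
  H(B) = 2.3219 bits
  H(C) = 0.8127 bits

Ranking: B > A > C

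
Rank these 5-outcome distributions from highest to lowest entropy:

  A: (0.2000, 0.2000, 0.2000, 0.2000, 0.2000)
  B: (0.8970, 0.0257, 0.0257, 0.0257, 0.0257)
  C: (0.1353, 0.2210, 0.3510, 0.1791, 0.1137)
A > C > B

Key insight: Entropy is maximized by uniform distributions and minimized by concentrated distributions.

- Uniform distributions have maximum entropy log₂(5) = 2.3219 bits
- The more "peaked" or concentrated a distribution, the lower its entropy

Entropies:
  H(A) = 2.3219 bits
  H(B) = 0.6844 bits
  H(C) = 2.2029 bits

Ranking: A > C > B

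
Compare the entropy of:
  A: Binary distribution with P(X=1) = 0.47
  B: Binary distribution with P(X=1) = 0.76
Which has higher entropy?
A

For binary distributions, entropy is maximized at p=0.5 and decreases as p moves toward 0 or 1.

H(A) = H(0.47) = 0.9974 bits
H(B) = H(0.76) = 0.7950 bits

Distribution A (p=0.47) is closer to uniform (p=0.5), so it has higher entropy.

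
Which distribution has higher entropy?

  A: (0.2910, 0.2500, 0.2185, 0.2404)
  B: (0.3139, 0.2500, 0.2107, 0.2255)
A

Both distributions are close to uniform, making this a harder comparison.

H(A) = 1.9921 bits
H(B) = 1.9826 bits

The distribution closer to uniform has higher entropy.
Answer: A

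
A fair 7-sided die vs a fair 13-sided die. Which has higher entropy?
13-sided die

Both are uniform distributions; for uniform over n outcomes, H = log₂(n). H(7-sided) = log₂(7) = 2.807 bits and H(13-sided) = log₂(13) = 3.700 bits. More outcomes in a uniform distribution means higher entropy.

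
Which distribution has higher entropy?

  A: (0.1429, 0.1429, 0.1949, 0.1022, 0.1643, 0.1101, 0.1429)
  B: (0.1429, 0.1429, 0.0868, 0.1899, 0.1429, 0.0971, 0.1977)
A

Both distributions are close to uniform, making this a harder comparison.

H(A) = 2.7777 bits
H(B) = 2.7533 bits

The distribution closer to uniform has higher entropy.
Answer: A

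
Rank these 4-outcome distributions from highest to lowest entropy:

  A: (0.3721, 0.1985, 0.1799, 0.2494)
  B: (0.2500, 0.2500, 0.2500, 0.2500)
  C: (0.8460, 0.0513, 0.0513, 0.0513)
B > A > C

Key insight: Entropy is maximized by uniform distributions and minimized by concentrated distributions.

- Uniform distributions have maximum entropy log₂(4) = 2.0000 bits
- The more "peaked" or concentrated a distribution, the lower its entropy

Entropies:
  H(A) = 1.9387 bits
  H(B) = 2.0000 bits
  H(C) = 0.8638 bits

Ranking: B > A > C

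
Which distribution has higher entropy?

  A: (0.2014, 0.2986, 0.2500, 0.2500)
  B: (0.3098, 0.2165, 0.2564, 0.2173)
A

Both distributions are close to uniform, making this a harder comparison.

H(A) = 1.9863 bits
H(B) = 1.9837 bits

The distribution closer to uniform has higher entropy.
Answer: A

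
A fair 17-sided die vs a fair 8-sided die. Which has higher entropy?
17-sided die

Both are uniform distributions; for uniform over n outcomes, H = log₂(n). H(17-sided) = log₂(17) = 4.087 bits and H(8-sided) = log₂(8) = 3.000 bits. More outcomes in a uniform distribution means higher entropy.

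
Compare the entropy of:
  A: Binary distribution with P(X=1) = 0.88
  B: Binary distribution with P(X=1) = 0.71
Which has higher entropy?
B

For binary distributions, entropy is maximized at p=0.5 and decreases as p moves toward 0 or 1.

H(A) = H(0.88) = 0.5294 bits
H(B) = H(0.71) = 0.8687 bits

Distribution B (p=0.71) is closer to uniform (p=0.5), so it has higher entropy.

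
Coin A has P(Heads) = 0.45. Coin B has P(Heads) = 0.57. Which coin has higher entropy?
A

For binary distributions, entropy is maximized at p=0.5 and decreases as p moves toward 0 or 1.

H(A) = H(0.45) = 0.9928 bits
H(B) = H(0.57) = 0.9858 bits

Distribution A (p=0.45) is closer to uniform (p=0.5), so it has higher entropy.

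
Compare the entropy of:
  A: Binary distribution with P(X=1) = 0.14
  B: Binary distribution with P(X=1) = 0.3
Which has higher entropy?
B

For binary distributions, entropy is maximized at p=0.5 and decreases as p moves toward 0 or 1.

H(A) = H(0.14) = 0.5842 bits
H(B) = H(0.3) = 0.8813 bits

Distribution B (p=0.3) is closer to uniform (p=0.5), so it has higher entropy.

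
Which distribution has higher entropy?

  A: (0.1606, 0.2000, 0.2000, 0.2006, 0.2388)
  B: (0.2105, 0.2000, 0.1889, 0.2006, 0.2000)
B

Both distributions are close to uniform, making this a harder comparison.

H(A) = 2.3108 bits
H(B) = 2.3211 bits

The distribution closer to uniform has higher entropy.
Answer: B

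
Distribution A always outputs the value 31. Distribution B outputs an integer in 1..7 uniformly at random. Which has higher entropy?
B

A is deterministic, so H(A) = 0. B is uniform over 7 outcomes, so H(B) = log₂(7) = 2.807 bits. Any distribution with genuine randomness has higher entropy than a deterministic one.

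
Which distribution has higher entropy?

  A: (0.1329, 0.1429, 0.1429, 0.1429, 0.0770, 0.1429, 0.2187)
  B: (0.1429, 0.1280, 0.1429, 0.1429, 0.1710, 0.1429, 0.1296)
B

Both distributions are close to uniform, making this a harder comparison.

H(A) = 2.7555 bits
H(B) = 2.8015 bits

The distribution closer to uniform has higher entropy.
Answer: B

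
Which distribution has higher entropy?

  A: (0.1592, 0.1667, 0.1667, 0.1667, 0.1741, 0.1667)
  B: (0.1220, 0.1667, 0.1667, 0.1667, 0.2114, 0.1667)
A

Both distributions are close to uniform, making this a harder comparison.

H(A) = 2.5845 bits
H(B) = 2.5674 bits

The distribution closer to uniform has higher entropy.
Answer: A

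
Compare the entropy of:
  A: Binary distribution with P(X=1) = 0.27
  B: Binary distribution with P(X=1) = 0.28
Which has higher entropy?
B

For binary distributions, entropy is maximized at p=0.5 and decreases as p moves toward 0 or 1.

H(A) = H(0.27) = 0.8415 bits
H(B) = H(0.28) = 0.8555 bits

Distribution B (p=0.28) is closer to uniform (p=0.5), so it has higher entropy.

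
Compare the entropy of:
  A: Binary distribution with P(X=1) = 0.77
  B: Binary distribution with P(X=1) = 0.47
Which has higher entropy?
B

For binary distributions, entropy is maximized at p=0.5 and decreases as p moves toward 0 or 1.

H(A) = H(0.77) = 0.7780 bits
H(B) = H(0.47) = 0.9974 bits

Distribution B (p=0.47) is closer to uniform (p=0.5), so it has higher entropy.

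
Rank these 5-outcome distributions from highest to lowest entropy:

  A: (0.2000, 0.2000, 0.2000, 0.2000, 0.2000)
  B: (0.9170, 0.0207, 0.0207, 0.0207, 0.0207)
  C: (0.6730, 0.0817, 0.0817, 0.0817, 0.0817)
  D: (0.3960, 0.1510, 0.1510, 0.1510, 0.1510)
A > D > C > B

Key insight: Entropy is maximized by uniform distributions and minimized by concentrated distributions.

Entropies:
  H(A) = 2.3219 bits
  H(B) = 0.5787 bits
  H(C) = 1.5658 bits
  H(D) = 2.1766 bits

Ranking: A > D > C > B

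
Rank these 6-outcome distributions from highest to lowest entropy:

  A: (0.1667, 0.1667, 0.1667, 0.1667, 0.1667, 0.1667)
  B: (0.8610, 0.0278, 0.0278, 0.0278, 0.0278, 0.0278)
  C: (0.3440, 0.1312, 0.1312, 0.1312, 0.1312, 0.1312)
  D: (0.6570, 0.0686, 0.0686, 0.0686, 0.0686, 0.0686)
A > C > D > B

Key insight: Entropy is maximized by uniform distributions and minimized by concentrated distributions.

Entropies:
  H(A) = 2.5850 bits
  H(B) = 0.9044 bits
  H(C) = 2.4518 bits
  H(D) = 1.7241 bits

Ranking: A > C > D > B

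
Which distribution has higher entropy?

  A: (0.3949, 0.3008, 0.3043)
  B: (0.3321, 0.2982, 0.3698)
B

Both distributions are close to uniform, making this a harder comparison.

H(A) = 1.5730 bits
H(B) = 1.5794 bits

The distribution closer to uniform has higher entropy.
Answer: B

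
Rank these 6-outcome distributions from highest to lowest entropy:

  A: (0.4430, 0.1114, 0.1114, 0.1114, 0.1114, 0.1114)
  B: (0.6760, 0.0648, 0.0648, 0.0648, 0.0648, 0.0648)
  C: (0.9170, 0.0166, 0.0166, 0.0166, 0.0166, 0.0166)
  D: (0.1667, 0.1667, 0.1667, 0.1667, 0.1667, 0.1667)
D > A > B > C

Key insight: Entropy is maximized by uniform distributions and minimized by concentrated distributions.

Entropies:
  H(A) = 2.2839 bits
  H(B) = 1.6610 bits
  H(C) = 0.6054 bits
  H(D) = 2.5850 bits

Ranking: D > A > B > C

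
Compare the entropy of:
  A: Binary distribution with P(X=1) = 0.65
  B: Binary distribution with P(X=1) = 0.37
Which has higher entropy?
B

For binary distributions, entropy is maximized at p=0.5 and decreases as p moves toward 0 or 1.

H(A) = H(0.65) = 0.9341 bits
H(B) = H(0.37) = 0.9507 bits

Distribution B (p=0.37) is closer to uniform (p=0.5), so it has higher entropy.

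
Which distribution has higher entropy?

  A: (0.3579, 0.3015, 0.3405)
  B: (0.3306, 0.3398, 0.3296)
B

Both distributions are close to uniform, making this a harder comparison.

H(A) = 1.5813 bits
H(B) = 1.5848 bits

The distribution closer to uniform has higher entropy.
Answer: B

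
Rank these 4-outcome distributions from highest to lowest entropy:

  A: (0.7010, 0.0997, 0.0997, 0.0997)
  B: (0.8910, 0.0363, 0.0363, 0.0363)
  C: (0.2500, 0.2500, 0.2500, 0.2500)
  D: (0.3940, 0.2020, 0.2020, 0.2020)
C > D > A > B

Key insight: Entropy is maximized by uniform distributions and minimized by concentrated distributions.

Entropies:
  H(A) = 1.3540 bits
  H(B) = 0.6697 bits
  H(C) = 2.0000 bits
  H(D) = 1.9278 bits

Ranking: C > D > A > B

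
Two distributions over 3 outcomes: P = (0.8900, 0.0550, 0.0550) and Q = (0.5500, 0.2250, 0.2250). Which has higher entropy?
Q

P is highly concentrated on one outcome (89%), making it nearly deterministic. Q spreads its mass more evenly (max 55%). The more spread-out distribution has higher entropy: H(P) ≈ 0.610 bits, H(Q) ≈ 1.443 bits.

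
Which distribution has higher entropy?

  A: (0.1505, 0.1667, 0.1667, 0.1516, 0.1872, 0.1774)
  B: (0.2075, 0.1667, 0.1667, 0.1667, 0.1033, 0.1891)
A

Both distributions are close to uniform, making this a harder comparison.

H(A) = 2.5805 bits
H(B) = 2.5561 bits

The distribution closer to uniform has higher entropy.
Answer: A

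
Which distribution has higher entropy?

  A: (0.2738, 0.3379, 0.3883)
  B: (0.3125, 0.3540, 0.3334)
B

Both distributions are close to uniform, making this a harder comparison.

H(A) = 1.5705 bits
H(B) = 1.5831 bits

The distribution closer to uniform has higher entropy.
Answer: B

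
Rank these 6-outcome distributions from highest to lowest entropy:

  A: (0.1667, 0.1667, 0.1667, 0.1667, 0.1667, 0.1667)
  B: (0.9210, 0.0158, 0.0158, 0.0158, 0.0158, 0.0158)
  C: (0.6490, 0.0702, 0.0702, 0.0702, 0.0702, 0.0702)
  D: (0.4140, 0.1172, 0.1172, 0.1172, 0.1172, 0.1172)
A > D > C > B

Key insight: Entropy is maximized by uniform distributions and minimized by concentrated distributions.

Entropies:
  H(A) = 2.5850 bits
  H(B) = 0.5821 bits
  H(C) = 1.7500 bits
  H(D) = 2.3392 bits

Ranking: A > D > C > B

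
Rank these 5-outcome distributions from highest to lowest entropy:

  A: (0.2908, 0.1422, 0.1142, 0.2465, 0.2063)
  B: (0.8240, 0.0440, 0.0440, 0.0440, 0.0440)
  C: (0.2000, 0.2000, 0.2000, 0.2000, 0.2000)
C > A > B

Key insight: Entropy is maximized by uniform distributions and minimized by concentrated distributions.

- Uniform distributions have maximum entropy log₂(5) = 2.3219 bits
- The more "peaked" or concentrated a distribution, the lower its entropy

Entropies:
  H(A) = 2.2436 bits
  H(B) = 1.0232 bits
  H(C) = 2.3219 bits

Ranking: C > A > B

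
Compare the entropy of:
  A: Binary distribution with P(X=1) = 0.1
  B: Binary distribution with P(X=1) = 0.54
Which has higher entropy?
B

For binary distributions, entropy is maximized at p=0.5 and decreases as p moves toward 0 or 1.

H(A) = H(0.1) = 0.4690 bits
H(B) = H(0.54) = 0.9954 bits

Distribution B (p=0.54) is closer to uniform (p=0.5), so it has higher entropy.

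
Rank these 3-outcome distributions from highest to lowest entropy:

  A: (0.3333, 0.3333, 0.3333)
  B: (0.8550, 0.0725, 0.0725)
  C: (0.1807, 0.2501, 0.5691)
A > C > B

Key insight: Entropy is maximized by uniform distributions and minimized by concentrated distributions.

- Uniform distributions have maximum entropy log₂(3) = 1.5850 bits
- The more "peaked" or concentrated a distribution, the lower its entropy

Entropies:
  H(A) = 1.5850 bits
  H(B) = 0.7422 bits
  H(C) = 1.4090 bits

Ranking: A > C > B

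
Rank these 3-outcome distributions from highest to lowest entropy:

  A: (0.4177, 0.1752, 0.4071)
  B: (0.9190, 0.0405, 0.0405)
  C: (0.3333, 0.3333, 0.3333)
C > A > B

Key insight: Entropy is maximized by uniform distributions and minimized by concentrated distributions.

- Uniform distributions have maximum entropy log₂(3) = 1.5850 bits
- The more "peaked" or concentrated a distribution, the lower its entropy

Entropies:
  H(A) = 1.4942 bits
  H(B) = 0.4867 bits
  H(C) = 1.5850 bits

Ranking: C > A > B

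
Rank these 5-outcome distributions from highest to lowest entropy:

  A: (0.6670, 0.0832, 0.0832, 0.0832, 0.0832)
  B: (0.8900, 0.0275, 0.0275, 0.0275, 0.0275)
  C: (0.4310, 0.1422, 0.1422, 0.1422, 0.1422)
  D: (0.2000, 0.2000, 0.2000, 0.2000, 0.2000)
D > C > A > B

Key insight: Entropy is maximized by uniform distributions and minimized by concentrated distributions.

Entropies:
  H(A) = 1.5840 bits
  H(B) = 0.7199 bits
  H(C) = 2.1242 bits
  H(D) = 2.3219 bits

Ranking: D > C > A > B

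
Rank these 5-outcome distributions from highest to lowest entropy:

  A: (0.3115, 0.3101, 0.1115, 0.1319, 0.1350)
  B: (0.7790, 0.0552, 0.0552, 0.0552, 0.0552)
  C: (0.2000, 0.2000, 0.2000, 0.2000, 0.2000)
C > A > B

Key insight: Entropy is maximized by uniform distributions and minimized by concentrated distributions.

- Uniform distributions have maximum entropy log₂(5) = 2.3219 bits
- The more "peaked" or concentrated a distribution, the lower its entropy

Entropies:
  H(A) = 2.1764 bits
  H(B) = 1.2040 bits
  H(C) = 2.3219 bits

Ranking: C > A > B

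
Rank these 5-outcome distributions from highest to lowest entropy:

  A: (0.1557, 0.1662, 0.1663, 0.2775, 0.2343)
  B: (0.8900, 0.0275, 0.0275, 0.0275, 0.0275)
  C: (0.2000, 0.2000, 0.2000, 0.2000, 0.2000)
C > A > B

Key insight: Entropy is maximized by uniform distributions and minimized by concentrated distributions.

- Uniform distributions have maximum entropy log₂(5) = 2.3219 bits
- The more "peaked" or concentrated a distribution, the lower its entropy

Entropies:
  H(A) = 2.2823 bits
  H(B) = 0.7199 bits
  H(C) = 2.3219 bits

Ranking: C > A > B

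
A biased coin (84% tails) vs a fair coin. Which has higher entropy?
Fair coin

The fair coin is uniform (p=0.5), maximizing binary entropy at 1 bit. The biased coin has H(0.84) ≈ 0.634 bits — its outcome is more predictable, so its entropy is lower.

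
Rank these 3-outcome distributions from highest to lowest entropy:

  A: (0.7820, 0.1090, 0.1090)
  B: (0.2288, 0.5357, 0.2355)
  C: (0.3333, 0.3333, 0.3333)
C > B > A

Key insight: Entropy is maximized by uniform distributions and minimized by concentrated distributions.

- Uniform distributions have maximum entropy log₂(3) = 1.5850 bits
- The more "peaked" or concentrated a distribution, the lower its entropy

Entropies:
  H(A) = 0.9745 bits
  H(B) = 1.4605 bits
  H(C) = 1.5850 bits

Ranking: C > B > A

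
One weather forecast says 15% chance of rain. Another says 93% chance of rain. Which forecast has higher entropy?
15% forecast

Treat each forecast as a Bernoulli distribution. Binary entropy is maximized at p=0.5 and falls off symmetrically toward 0 or 1. The 15% forecast is closer to 50%, so it is more uncertain. H(15%) ≈ 0.610 bits, H(93%) ≈ 0.366 bits.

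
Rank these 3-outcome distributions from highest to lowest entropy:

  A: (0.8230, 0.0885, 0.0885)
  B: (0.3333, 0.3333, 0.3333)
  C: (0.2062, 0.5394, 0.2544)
B > C > A

Key insight: Entropy is maximized by uniform distributions and minimized by concentrated distributions.

- Uniform distributions have maximum entropy log₂(3) = 1.5850 bits
- The more "peaked" or concentrated a distribution, the lower its entropy

Entropies:
  H(A) = 0.8505 bits
  H(B) = 1.5850 bits
  H(C) = 1.4525 bits

Ranking: B > C > A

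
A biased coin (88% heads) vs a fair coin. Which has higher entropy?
Fair coin

The fair coin is uniform (p=0.5), maximizing binary entropy at 1 bit. The biased coin has H(0.88) ≈ 0.529 bits — its outcome is more predictable, so its entropy is lower.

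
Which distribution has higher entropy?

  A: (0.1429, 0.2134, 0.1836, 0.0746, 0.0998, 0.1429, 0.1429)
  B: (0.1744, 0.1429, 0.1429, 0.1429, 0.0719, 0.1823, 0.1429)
B

Both distributions are close to uniform, making this a harder comparison.

H(A) = 2.7388 bits
H(B) = 2.7643 bits

The distribution closer to uniform has higher entropy.
Answer: B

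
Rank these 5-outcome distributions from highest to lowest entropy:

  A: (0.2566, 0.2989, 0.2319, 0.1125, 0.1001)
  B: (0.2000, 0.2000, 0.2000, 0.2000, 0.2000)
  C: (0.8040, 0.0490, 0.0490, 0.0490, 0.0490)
B > A > C

Key insight: Entropy is maximized by uniform distributions and minimized by concentrated distributions.

- Uniform distributions have maximum entropy log₂(5) = 2.3219 bits
- The more "peaked" or concentrated a distribution, the lower its entropy

Entropies:
  H(A) = 2.2002 bits
  H(B) = 2.3219 bits
  H(C) = 1.1059 bits

Ranking: B > A > C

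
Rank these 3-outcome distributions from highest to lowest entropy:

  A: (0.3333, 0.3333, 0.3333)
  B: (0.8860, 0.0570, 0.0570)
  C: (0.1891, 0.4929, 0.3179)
A > C > B

Key insight: Entropy is maximized by uniform distributions and minimized by concentrated distributions.

- Uniform distributions have maximum entropy log₂(3) = 1.5850 bits
- The more "peaked" or concentrated a distribution, the lower its entropy

Entropies:
  H(A) = 1.5850 bits
  H(B) = 0.6259 bits
  H(C) = 1.4831 bits

Ranking: A > C > B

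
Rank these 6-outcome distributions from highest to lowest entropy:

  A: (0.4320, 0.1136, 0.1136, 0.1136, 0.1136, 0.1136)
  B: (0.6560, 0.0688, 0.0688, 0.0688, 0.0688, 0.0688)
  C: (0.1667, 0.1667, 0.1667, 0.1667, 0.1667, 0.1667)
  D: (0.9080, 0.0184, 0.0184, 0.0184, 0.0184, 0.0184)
C > A > B > D

Key insight: Entropy is maximized by uniform distributions and minimized by concentrated distributions.

Entropies:
  H(A) = 2.3055 bits
  H(B) = 1.7273 bits
  H(C) = 2.5850 bits
  H(D) = 0.6567 bits

Ranking: C > A > B > D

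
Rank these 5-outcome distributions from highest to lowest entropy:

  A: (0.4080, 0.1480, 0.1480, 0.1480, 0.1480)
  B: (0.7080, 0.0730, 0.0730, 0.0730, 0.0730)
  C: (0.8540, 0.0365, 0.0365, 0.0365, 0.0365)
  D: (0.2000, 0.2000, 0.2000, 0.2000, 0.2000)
D > A > B > C

Key insight: Entropy is maximized by uniform distributions and minimized by concentrated distributions.

Entropies:
  H(A) = 2.1594 bits
  H(B) = 1.4553 bits
  H(C) = 0.8917 bits
  H(D) = 2.3219 bits

Ranking: D > A > B > C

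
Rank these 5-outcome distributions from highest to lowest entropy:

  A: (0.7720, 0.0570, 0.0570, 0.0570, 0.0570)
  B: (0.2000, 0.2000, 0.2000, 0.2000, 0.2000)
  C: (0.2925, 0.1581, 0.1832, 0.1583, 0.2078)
B > C > A

Key insight: Entropy is maximized by uniform distributions and minimized by concentrated distributions.

- Uniform distributions have maximum entropy log₂(5) = 2.3219 bits
- The more "peaked" or concentrated a distribution, the lower its entropy

Entropies:
  H(A) = 1.2305 bits
  H(B) = 2.3219 bits
  H(C) = 2.2801 bits

Ranking: B > C > A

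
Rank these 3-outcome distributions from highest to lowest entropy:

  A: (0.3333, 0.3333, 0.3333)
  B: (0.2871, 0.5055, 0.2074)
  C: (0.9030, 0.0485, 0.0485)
A > B > C

Key insight: Entropy is maximized by uniform distributions and minimized by concentrated distributions.

- Uniform distributions have maximum entropy log₂(3) = 1.5850 bits
- The more "peaked" or concentrated a distribution, the lower its entropy

Entropies:
  H(A) = 1.5850 bits
  H(B) = 1.4851 bits
  H(C) = 0.5564 bits

Ranking: A > B > C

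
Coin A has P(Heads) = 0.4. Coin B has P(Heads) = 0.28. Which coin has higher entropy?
A

For binary distributions, entropy is maximized at p=0.5 and decreases as p moves toward 0 or 1.

H(A) = H(0.4) = 0.9710 bits
H(B) = H(0.28) = 0.8555 bits

Distribution A (p=0.4) is closer to uniform (p=0.5), so it has higher entropy.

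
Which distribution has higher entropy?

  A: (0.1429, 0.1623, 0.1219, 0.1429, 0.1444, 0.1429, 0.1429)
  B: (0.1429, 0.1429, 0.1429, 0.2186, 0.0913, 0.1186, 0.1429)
A

Both distributions are close to uniform, making this a harder comparison.

H(A) = 2.8032 bits
H(B) = 2.7639 bits

The distribution closer to uniform has higher entropy.
Answer: A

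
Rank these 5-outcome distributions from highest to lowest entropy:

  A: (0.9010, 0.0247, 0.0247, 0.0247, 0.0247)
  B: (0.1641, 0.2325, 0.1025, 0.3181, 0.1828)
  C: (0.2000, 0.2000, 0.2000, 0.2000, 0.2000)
C > B > A

Key insight: Entropy is maximized by uniform distributions and minimized by concentrated distributions.

- Uniform distributions have maximum entropy log₂(5) = 2.3219 bits
- The more "peaked" or concentrated a distribution, the lower its entropy

Entropies:
  H(A) = 0.6638 bits
  H(B) = 2.2279 bits
  H(C) = 2.3219 bits

Ranking: C > B > A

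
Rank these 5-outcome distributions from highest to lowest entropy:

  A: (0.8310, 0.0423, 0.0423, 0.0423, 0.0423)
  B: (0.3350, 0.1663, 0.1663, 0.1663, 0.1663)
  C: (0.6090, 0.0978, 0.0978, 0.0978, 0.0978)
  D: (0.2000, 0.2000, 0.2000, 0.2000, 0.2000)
D > B > C > A

Key insight: Entropy is maximized by uniform distributions and minimized by concentrated distributions.

Entropies:
  H(A) = 0.9934 bits
  H(B) = 2.2500 bits
  H(C) = 1.7474 bits
  H(D) = 2.3219 bits

Ranking: D > B > C > A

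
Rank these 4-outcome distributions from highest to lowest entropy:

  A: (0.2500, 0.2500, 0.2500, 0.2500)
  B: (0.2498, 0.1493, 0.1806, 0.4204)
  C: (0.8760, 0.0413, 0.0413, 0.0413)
A > B > C

Key insight: Entropy is maximized by uniform distributions and minimized by concentrated distributions.

- Uniform distributions have maximum entropy log₂(4) = 2.0000 bits
- The more "peaked" or concentrated a distribution, the lower its entropy

Entropies:
  H(A) = 2.0000 bits
  H(B) = 1.8809 bits
  H(C) = 0.7373 bits

Ranking: A > B > C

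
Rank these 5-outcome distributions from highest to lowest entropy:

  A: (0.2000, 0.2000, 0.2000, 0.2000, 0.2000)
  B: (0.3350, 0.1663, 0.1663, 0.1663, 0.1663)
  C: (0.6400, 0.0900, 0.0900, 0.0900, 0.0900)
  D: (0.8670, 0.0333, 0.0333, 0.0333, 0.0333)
A > B > C > D

Key insight: Entropy is maximized by uniform distributions and minimized by concentrated distributions.

Entropies:
  H(A) = 2.3219 bits
  H(B) = 2.2500 bits
  H(C) = 1.6627 bits
  H(D) = 0.8316 bits

Ranking: A > B > C > D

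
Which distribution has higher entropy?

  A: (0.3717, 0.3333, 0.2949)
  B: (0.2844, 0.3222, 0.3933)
A

Both distributions are close to uniform, making this a harder comparison.

H(A) = 1.5786 bits
H(B) = 1.5719 bits

The distribution closer to uniform has higher entropy.
Answer: A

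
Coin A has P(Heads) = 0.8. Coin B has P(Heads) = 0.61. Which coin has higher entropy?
B

For binary distributions, entropy is maximized at p=0.5 and decreases as p moves toward 0 or 1.

H(A) = H(0.8) = 0.7219 bits
H(B) = H(0.61) = 0.9648 bits

Distribution B (p=0.61) is closer to uniform (p=0.5), so it has higher entropy.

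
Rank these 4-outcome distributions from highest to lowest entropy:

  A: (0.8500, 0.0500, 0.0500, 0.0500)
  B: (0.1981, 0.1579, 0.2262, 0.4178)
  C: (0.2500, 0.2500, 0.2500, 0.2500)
C > B > A

Key insight: Entropy is maximized by uniform distributions and minimized by concentrated distributions.

- Uniform distributions have maximum entropy log₂(4) = 2.0000 bits
- The more "peaked" or concentrated a distribution, the lower its entropy

Entropies:
  H(A) = 0.8476 bits
  H(B) = 1.8943 bits
  H(C) = 2.0000 bits

Ranking: C > B > A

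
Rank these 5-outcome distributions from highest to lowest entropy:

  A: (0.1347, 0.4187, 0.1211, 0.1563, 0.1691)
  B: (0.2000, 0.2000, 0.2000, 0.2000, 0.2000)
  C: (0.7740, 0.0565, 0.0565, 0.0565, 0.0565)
B > A > C

Key insight: Entropy is maximized by uniform distributions and minimized by concentrated distributions.

- Uniform distributions have maximum entropy log₂(5) = 2.3219 bits
- The more "peaked" or concentrated a distribution, the lower its entropy

Entropies:
  H(A) = 2.1365 bits
  H(B) = 2.3219 bits
  H(C) = 1.2230 bits

Ranking: B > A > C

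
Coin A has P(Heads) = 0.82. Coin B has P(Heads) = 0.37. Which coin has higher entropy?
B

For binary distributions, entropy is maximized at p=0.5 and decreases as p moves toward 0 or 1.

H(A) = H(0.82) = 0.6801 bits
H(B) = H(0.37) = 0.9507 bits

Distribution B (p=0.37) is closer to uniform (p=0.5), so it has higher entropy.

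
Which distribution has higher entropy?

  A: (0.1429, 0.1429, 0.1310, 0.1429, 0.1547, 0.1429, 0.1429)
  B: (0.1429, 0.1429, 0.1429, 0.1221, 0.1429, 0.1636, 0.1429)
A

Both distributions are close to uniform, making this a harder comparison.

H(A) = 2.8059 bits
H(B) = 2.8030 bits

The distribution closer to uniform has higher entropy.
Answer: A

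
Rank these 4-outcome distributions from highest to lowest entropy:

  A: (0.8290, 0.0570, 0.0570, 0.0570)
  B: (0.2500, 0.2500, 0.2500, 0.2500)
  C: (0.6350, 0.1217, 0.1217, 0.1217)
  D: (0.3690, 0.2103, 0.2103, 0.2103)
B > D > C > A

Key insight: Entropy is maximized by uniform distributions and minimized by concentrated distributions.

Entropies:
  H(A) = 0.9310 bits
  H(B) = 2.0000 bits
  H(C) = 1.5253 bits
  H(D) = 1.9500 bits

Ranking: B > D > C > A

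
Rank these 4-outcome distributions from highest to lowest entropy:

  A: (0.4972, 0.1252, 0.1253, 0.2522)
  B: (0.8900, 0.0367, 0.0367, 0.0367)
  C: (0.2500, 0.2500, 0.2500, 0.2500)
C > A > B

Key insight: Entropy is maximized by uniform distributions and minimized by concentrated distributions.

- Uniform distributions have maximum entropy log₂(4) = 2.0000 bits
- The more "peaked" or concentrated a distribution, the lower its entropy

Entropies:
  H(A) = 1.7533 bits
  H(B) = 0.6743 bits
  H(C) = 2.0000 bits

Ranking: C > A > B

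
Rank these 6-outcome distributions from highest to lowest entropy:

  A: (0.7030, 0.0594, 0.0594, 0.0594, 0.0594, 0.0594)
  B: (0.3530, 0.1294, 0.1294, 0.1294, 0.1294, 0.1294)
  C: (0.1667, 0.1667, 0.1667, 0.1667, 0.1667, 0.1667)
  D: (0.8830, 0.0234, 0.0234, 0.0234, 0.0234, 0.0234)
C > B > A > D

Key insight: Entropy is maximized by uniform distributions and minimized by concentrated distributions.

Entropies:
  H(A) = 1.5672 bits
  H(B) = 2.4390 bits
  H(C) = 2.5850 bits
  H(D) = 0.7923 bits

Ranking: C > B > A > D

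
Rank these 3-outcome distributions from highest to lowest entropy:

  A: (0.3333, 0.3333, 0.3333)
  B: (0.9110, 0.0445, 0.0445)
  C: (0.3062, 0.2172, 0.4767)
A > C > B

Key insight: Entropy is maximized by uniform distributions and minimized by concentrated distributions.

- Uniform distributions have maximum entropy log₂(3) = 1.5850 bits
- The more "peaked" or concentrated a distribution, the lower its entropy

Entropies:
  H(A) = 1.5850 bits
  H(B) = 0.5221 bits
  H(C) = 1.5108 bits

Ranking: A > C > B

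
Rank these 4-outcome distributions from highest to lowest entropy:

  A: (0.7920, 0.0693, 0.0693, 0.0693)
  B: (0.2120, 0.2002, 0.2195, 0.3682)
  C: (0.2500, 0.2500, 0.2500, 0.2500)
C > B > A

Key insight: Entropy is maximized by uniform distributions and minimized by concentrated distributions.

- Uniform distributions have maximum entropy log₂(4) = 2.0000 bits
- The more "peaked" or concentrated a distribution, the lower its entropy

Entropies:
  H(A) = 1.0673 bits
  H(B) = 1.9500 bits
  H(C) = 2.0000 bits

Ranking: C > B > A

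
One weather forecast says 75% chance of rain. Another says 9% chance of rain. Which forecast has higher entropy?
75% forecast

Treat each forecast as a Bernoulli distribution. Binary entropy is maximized at p=0.5 and falls off symmetrically toward 0 or 1. The 75% forecast is closer to 50%, so it is more uncertain. H(75%) ≈ 0.811 bits, H(9%) ≈ 0.436 bits.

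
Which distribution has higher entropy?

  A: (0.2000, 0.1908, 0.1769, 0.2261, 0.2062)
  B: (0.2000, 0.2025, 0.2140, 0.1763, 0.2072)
B

Both distributions are close to uniform, making this a harder comparison.

H(A) = 2.3171 bits
H(B) = 2.3189 bits

The distribution closer to uniform has higher entropy.
Answer: B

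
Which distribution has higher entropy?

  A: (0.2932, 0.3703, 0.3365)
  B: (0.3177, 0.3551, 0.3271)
B

Both distributions are close to uniform, making this a harder comparison.

H(A) = 1.5784 bits
H(B) = 1.5833 bits

The distribution closer to uniform has higher entropy.
Answer: B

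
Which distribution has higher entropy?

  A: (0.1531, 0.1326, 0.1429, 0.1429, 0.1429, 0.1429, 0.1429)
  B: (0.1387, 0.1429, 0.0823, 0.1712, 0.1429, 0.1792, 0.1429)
A

Both distributions are close to uniform, making this a harder comparison.

H(A) = 2.8063 bits
H(B) = 2.7754 bits

The distribution closer to uniform has higher entropy.
Answer: A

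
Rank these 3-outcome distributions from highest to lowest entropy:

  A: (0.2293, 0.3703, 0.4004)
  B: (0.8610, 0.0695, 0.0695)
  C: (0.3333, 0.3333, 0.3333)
C > A > B

Key insight: Entropy is maximized by uniform distributions and minimized by concentrated distributions.

- Uniform distributions have maximum entropy log₂(3) = 1.5850 bits
- The more "peaked" or concentrated a distribution, the lower its entropy

Entropies:
  H(A) = 1.5467 bits
  H(B) = 0.7206 bits
  H(C) = 1.5850 bits

Ranking: C > A > B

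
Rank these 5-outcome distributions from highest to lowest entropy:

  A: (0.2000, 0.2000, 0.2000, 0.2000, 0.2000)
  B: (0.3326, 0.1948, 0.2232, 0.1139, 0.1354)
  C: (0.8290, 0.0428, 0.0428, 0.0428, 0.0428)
A > B > C

Key insight: Entropy is maximized by uniform distributions and minimized by concentrated distributions.

- Uniform distributions have maximum entropy log₂(5) = 2.3219 bits
- The more "peaked" or concentrated a distribution, the lower its entropy

Entropies:
  H(A) = 2.3219 bits
  H(B) = 2.2185 bits
  H(C) = 1.0020 bits

Ranking: A > B > C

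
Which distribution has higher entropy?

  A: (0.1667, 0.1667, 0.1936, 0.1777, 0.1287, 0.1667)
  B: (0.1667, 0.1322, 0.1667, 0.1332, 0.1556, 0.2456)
A

Both distributions are close to uniform, making this a harder comparison.

H(A) = 2.5747 bits
H(B) = 2.5502 bits

The distribution closer to uniform has higher entropy.
Answer: A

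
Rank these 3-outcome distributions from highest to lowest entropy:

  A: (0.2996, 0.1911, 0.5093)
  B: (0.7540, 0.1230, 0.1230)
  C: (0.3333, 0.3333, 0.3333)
C > A > B

Key insight: Entropy is maximized by uniform distributions and minimized by concentrated distributions.

- Uniform distributions have maximum entropy log₂(3) = 1.5850 bits
- The more "peaked" or concentrated a distribution, the lower its entropy

Entropies:
  H(A) = 1.4729 bits
  H(B) = 1.0509 bits
  H(C) = 1.5850 bits

Ranking: C > A > B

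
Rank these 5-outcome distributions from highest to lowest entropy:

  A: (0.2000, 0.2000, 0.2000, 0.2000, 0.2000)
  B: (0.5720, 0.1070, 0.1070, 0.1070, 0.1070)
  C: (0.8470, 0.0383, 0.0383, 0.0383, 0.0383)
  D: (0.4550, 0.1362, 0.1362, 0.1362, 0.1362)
A > D > B > C

Key insight: Entropy is maximized by uniform distributions and minimized by concentrated distributions.

Entropies:
  H(A) = 2.3219 bits
  H(B) = 1.8410 bits
  H(C) = 0.9233 bits
  H(D) = 2.0841 bits

Ranking: A > D > B > C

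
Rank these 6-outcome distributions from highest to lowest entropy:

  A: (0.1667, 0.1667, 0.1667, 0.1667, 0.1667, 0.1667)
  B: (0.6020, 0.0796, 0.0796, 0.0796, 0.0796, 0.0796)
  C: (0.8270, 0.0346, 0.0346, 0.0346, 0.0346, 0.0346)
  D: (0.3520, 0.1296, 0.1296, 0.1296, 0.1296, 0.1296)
A > D > B > C

Key insight: Entropy is maximized by uniform distributions and minimized by concentrated distributions.

Entropies:
  H(A) = 2.5850 bits
  H(B) = 1.8939 bits
  H(C) = 1.0662 bits
  H(D) = 2.4405 bits

Ranking: A > D > B > C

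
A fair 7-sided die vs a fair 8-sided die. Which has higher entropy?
8-sided die

Both are uniform distributions; for uniform over n outcomes, H = log₂(n). H(7-sided) = log₂(7) = 2.807 bits and H(8-sided) = log₂(8) = 3.000 bits. More outcomes in a uniform distribution means higher entropy.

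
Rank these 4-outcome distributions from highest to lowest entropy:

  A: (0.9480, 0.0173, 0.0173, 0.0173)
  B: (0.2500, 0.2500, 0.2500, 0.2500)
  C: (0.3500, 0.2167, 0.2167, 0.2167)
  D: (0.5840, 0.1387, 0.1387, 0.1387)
B > C > D > A

Key insight: Entropy is maximized by uniform distributions and minimized by concentrated distributions.

Entropies:
  H(A) = 0.3773 bits
  H(B) = 2.0000 bits
  H(C) = 1.9643 bits
  H(D) = 1.6389 bits

Ranking: B > C > D > A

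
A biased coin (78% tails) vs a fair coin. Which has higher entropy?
Fair coin

The fair coin is uniform (p=0.5), maximizing binary entropy at 1 bit. The biased coin has H(0.78) ≈ 0.760 bits — its outcome is more predictable, so its entropy is lower.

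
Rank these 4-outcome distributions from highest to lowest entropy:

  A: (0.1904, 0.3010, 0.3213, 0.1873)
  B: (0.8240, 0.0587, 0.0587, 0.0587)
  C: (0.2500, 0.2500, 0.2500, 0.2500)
C > A > B

Key insight: Entropy is maximized by uniform distributions and minimized by concentrated distributions.

- Uniform distributions have maximum entropy log₂(4) = 2.0000 bits
- The more "peaked" or concentrated a distribution, the lower its entropy

Entropies:
  H(A) = 1.9559 bits
  H(B) = 0.9502 bits
  H(C) = 2.0000 bits

Ranking: C > A > B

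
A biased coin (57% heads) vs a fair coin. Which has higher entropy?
Fair coin

The fair coin is uniform (p=0.5), maximizing binary entropy at 1 bit. The biased coin has H(0.57) ≈ 0.986 bits — its outcome is more predictable, so its entropy is lower.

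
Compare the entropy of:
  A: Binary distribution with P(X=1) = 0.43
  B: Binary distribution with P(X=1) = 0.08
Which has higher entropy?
A

For binary distributions, entropy is maximized at p=0.5 and decreases as p moves toward 0 or 1.

H(A) = H(0.43) = 0.9858 bits
H(B) = H(0.08) = 0.4022 bits

Distribution A (p=0.43) is closer to uniform (p=0.5), so it has higher entropy.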